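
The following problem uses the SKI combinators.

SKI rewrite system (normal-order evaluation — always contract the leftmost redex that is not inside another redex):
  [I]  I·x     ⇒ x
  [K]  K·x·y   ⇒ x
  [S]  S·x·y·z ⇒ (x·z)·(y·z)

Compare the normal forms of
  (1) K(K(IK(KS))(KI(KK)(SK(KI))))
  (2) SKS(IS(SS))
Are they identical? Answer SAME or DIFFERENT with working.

Term A:
  start: K(K(IK(KS))(KI(KK)(SK(KI))))
  step 1: K(IK(KS))
  step 2: K(K(KS))

Term B:
  start: SKS(IS(SS))
  step 1: K(IS(SS))(S(IS(SS)))
  step 2: IS(SS)
  step 3: S(SS)

Answer: DIFFERENT — A ⇓ K(K(KS)), B ⇓ S(SS)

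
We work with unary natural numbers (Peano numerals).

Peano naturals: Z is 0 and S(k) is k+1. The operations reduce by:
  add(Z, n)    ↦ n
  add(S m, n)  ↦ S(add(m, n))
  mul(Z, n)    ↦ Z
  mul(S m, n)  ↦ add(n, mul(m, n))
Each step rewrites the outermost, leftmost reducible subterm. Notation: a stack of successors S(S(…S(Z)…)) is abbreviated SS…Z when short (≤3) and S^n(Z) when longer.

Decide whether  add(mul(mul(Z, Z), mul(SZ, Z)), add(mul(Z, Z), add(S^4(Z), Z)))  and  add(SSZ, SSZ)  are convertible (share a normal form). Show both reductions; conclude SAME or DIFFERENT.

Answer: SAME — A ⇓ S^4(Z), B ⇓ S^4(Z)

Derivation:
Term A:
  start: add(mul(mul(Z, Z), mul(SZ, Z)), add(mul(Z, Z), add(S^4(Z), Z)))
  [1] add(mul(Z, mul(SZ, Z)), add(mul(Z, Z), add(S^4(Z), Z)))
  [2] add(Z, add(mul(Z, Z), add(S^4(Z), Z)))
  [3] add(mul(Z, Z), add(S^4(Z), Z))
  [4] add(Z, add(S^4(Z), Z))
  [5] add(S^4(Z), Z)
  [6] S(add(SSSZ, Z))
  [7] S(S(add(SSZ, Z)))
  [8] S(S(S(add(SZ, Z))))
  [9] S(S(S(S(add(Z, Z)))))
  [10] S^4(Z)

Term B:
  start: add(SSZ, SSZ)
  [1] S(add(SZ, SSZ))
  [2] S(S(add(Z, SSZ)))
  [3] S^4(Z)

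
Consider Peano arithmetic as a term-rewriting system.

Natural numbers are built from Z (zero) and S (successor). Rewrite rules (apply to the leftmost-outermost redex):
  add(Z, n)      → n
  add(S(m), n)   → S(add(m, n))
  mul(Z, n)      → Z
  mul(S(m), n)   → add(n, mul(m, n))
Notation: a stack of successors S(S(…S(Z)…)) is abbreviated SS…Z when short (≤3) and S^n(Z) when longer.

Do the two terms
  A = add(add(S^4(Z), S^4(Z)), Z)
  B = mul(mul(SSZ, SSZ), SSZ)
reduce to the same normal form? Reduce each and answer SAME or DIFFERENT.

Term A:
  start: add(add(S^4(Z), S^4(Z)), Z)
  [1] add(S(add(SSSZ, S^4(Z))), Z)
  [2] S(add(add(SSSZ, S^4(Z)), Z))
  [3] S(add(S(add(SSZ, S^4(Z))), Z))
  [4] S(S(add(add(SSZ, S^4(Z)), Z)))
  [5] S(S(add(S(add(SZ, S^4(Z))), Z)))
  [6] S(S(S(add(add(SZ, S^4(Z)), Z))))
  [7] S(S(S(add(S(add(Z, S^4(Z))), Z))))
  [8] S(S(S(S(add(add(Z, S^4(Z)), Z)))))
  [9] S(S(S(S(add(S^4(Z), Z)))))
  [10] S(S(S(S(S(add(SSSZ, Z))))))
  [11] S(S(S(S(S(S(add(SSZ, Z)))))))
  [12] S(S(S(S(S(S(S(add(SZ, Z))))))))
  [13] S(S(S(S(S(S(S(S(add(Z, Z)))))))))
  [14] S^8(Z)

Term B:
  start: mul(mul(SSZ, SSZ), SSZ)
  [1] mul(add(SSZ, mul(SZ, SSZ)), SSZ)
  [2] mul(S(add(SZ, mul(SZ, SSZ))), SSZ)
  [3] add(SSZ, mul(add(SZ, mul(SZ, SSZ)), SSZ))
  [4] S(add(SZ, mul(add(SZ, mul(SZ, SSZ)), SSZ)))
  [5] S(S(add(Z, mul(add(SZ, mul(SZ, SSZ)), SSZ))))
  [6] S(S(mul(add(SZ, mul(SZ, SSZ)), SSZ)))
  [7] S(S(mul(S(add(Z, mul(SZ, SSZ))), SSZ)))
  [8] S(S(add(SSZ, mul(add(Z, mul(SZ, SSZ)), SSZ))))
  [9] S(S(S(add(SZ, mul(add(Z, mul(SZ, SSZ)), SSZ)))))
  [10] S(S(S(S(add(Z, mul(add(Z, mul(SZ, SSZ)), SSZ))))))
  [11] S(S(S(S(mul(add(Z, mul(SZ, SSZ)), SSZ)))))
  [12] S(S(S(S(mul(mul(SZ, SSZ), SSZ)))))
  [13] S(S(S(S(mul(add(SSZ, mul(Z, SSZ)), SSZ)))))
  [14] S(S(S(S(mul(S(add(SZ, mul(Z, SSZ))), SSZ)))))
  [15] S(S(S(S(add(SSZ, mul(add(SZ, mul(Z, SSZ)), SSZ))))))
  [16] S(S(S(S(S(add(SZ, mul(add(SZ, mul(Z, SSZ)), SSZ)))))))
  [17] S(S(S(S(S(S(add(Z, mul(add(SZ, mul(Z, SSZ)), SSZ))))))))
  [18] S(S(S(S(S(S(mul(add(SZ, mul(Z, SSZ)), SSZ)))))))
  [19] S(S(S(S(S(S(mul(S(add(Z, mul(Z, SSZ))), SSZ)))))))
  [20] S(S(S(S(S(S(add(SSZ, mul(add(Z, mul(Z, SSZ)), SSZ))))))))
  [21] S(S(S(S(S(S(S(add(SZ, mul(add(Z, mul(Z, SSZ)), SSZ)))))))))
  [22] S(S(S(S(S(S(S(S(add(Z, mul(add(Z, mul(Z, SSZ)), SSZ))))))))))
  [23] S(S(S(S(S(S(S(S(mul(add(Z, mul(Z, SSZ)), SSZ)))))))))
  [24] S(S(S(S(S(S(S(S(mul(mul(Z, SSZ), SSZ)))))))))
  [25] S(S(S(S(S(S(S(S(mul(Z, SSZ)))))))))
  [26] S^8(Z)

Answer: SAME — A ⇓ S^8(Z), B ⇓ S^8(Z)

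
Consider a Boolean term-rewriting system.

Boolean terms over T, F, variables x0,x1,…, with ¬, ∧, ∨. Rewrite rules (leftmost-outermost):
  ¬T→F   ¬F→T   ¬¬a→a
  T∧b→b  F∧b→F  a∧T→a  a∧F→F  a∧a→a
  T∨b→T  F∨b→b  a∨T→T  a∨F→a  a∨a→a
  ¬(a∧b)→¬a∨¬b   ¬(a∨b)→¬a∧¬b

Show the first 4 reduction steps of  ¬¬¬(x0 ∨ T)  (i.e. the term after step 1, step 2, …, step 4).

  start: ¬¬¬(x0 ∨ T)
  →1  ¬(x0 ∨ T)
  →2  ¬x0 ∧ ¬T
  →3  ¬x0 ∧ F
  →4  F

Answer: after 4 steps: F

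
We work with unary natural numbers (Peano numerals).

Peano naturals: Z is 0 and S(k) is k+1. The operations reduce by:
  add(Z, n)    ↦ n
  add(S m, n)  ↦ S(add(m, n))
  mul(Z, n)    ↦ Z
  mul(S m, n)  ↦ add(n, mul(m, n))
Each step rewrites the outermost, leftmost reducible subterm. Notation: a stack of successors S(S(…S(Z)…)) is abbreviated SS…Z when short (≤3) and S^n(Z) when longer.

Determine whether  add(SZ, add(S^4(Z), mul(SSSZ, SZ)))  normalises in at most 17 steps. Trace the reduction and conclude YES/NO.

Answer: YES — reaches normal form S^8(Z) in 17 ≤ 17 steps

Working:
  start: add(SZ, add(S^4(Z), mul(SSSZ, SZ)))
  [1] S(add(Z, add(S^4(Z), mul(SSSZ, SZ))))
  [2] S(add(S^4(Z), mul(SSSZ, SZ)))
  [3] S(S(add(SSSZ, mul(SSSZ, SZ))))
  [4] S(S(S(add(SSZ, mul(SSSZ, SZ)))))
  [5] S(S(S(S(add(SZ, mul(SSSZ, SZ))))))
  [6] S(S(S(S(S(add(Z, mul(SSSZ, SZ)))))))
  [7] S(S(S(S(S(mul(SSSZ, SZ))))))
  [8] S(S(S(S(S(add(SZ, mul(SSZ, SZ)))))))
  [9] S(S(S(S(S(S(add(Z, mul(SSZ, SZ))))))))
  [10] S(S(S(S(S(S(mul(SSZ, SZ)))))))
  [11] S(S(S(S(S(S(add(SZ, mul(SZ, SZ))))))))
  [12] S(S(S(S(S(S(S(add(Z, mul(SZ, SZ)))))))))
  [13] S(S(S(S(S(S(S(mul(SZ, SZ))))))))
  [14] S(S(S(S(S(S(S(add(SZ, mul(Z, SZ)))))))))
  [15] S(S(S(S(S(S(S(S(add(Z, mul(Z, SZ))))))))))
  [16] S(S(S(S(S(S(S(S(mul(Z, SZ)))))))))
  [17] S^8(Z)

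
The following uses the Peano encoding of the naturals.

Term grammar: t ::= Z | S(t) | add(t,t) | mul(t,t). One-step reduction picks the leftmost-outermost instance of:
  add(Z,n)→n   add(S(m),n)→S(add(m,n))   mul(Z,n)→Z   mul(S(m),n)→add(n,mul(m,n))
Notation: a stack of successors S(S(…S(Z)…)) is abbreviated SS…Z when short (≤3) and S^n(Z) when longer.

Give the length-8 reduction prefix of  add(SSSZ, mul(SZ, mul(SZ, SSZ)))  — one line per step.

  start: add(SSSZ, mul(SZ, mul(SZ, SSZ)))
  step 1: S(add(SSZ, mul(SZ, mul(SZ, SSZ))))
  step 2: S(S(add(SZ, mul(SZ, mul(SZ, SSZ)))))
  step 3: S(S(S(add(Z, mul(SZ, mul(SZ, SSZ))))))
  step 4: S(S(S(mul(SZ, mul(SZ, SSZ)))))
  step 5: S(S(S(add(mul(SZ, SSZ), mul(Z, mul(SZ, SSZ))))))
  step 6: S(S(S(add(add(SSZ, mul(Z, SSZ)), mul(Z, mul(SZ, SSZ))))))
  step 7: S(S(S(add(S(add(SZ, mul(Z, SSZ))), mul(Z, mul(SZ, SSZ))))))
  step 8: S(S(S(S(add(add(SZ, mul(Z, SSZ)), mul(Z, mul(SZ, SSZ)))))))

Answer: after 8 steps: S(S(S(S(add(add(SZ, mul(Z, SSZ)), mul(Z, mul(SZ, SSZ)))))))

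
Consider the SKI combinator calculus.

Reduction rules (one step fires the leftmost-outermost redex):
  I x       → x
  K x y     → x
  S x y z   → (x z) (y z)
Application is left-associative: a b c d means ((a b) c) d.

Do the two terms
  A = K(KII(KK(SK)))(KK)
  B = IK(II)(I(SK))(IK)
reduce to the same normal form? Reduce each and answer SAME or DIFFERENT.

Answer: SAME — A ⇓ K, B ⇓ K

Derivation:
Term A:
  start: K(KII(KK(SK)))(KK)
  [1] KII(KK(SK))
  [2] I(KK(SK))
  [3] KK(SK)
  [4] K

Term B:
  start: IK(II)(I(SK))(IK)
  [1] K(II)(I(SK))(IK)
  [2] II(IK)
  [3] I(IK)
  [4] IK
  [5] K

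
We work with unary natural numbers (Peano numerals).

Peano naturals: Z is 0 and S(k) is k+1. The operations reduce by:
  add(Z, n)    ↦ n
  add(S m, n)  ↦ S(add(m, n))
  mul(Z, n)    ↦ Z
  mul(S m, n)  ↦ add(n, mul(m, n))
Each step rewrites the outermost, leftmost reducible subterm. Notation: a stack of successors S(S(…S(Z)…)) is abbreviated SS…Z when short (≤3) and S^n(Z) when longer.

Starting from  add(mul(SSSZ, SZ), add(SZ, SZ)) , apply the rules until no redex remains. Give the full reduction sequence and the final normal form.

  start: add(mul(SSSZ, SZ), add(SZ, SZ))
  [1] add(add(SZ, mul(SSZ, SZ)), add(SZ, SZ))
  [2] add(S(add(Z, mul(SSZ, SZ))), add(SZ, SZ))
  [3] S(add(add(Z, mul(SSZ, SZ)), add(SZ, SZ)))
  [4] S(add(mul(SSZ, SZ), add(SZ, SZ)))
  [5] S(add(add(SZ, mul(SZ, SZ)), add(SZ, SZ)))
  [6] S(add(S(add(Z, mul(SZ, SZ))), add(SZ, SZ)))
  [7] S(S(add(add(Z, mul(SZ, SZ)), add(SZ, SZ))))
  [8] S(S(add(mul(SZ, SZ), add(SZ, SZ))))
  [9] S(S(add(add(SZ, mul(Z, SZ)), add(SZ, SZ))))
  [10] S(S(add(S(add(Z, mul(Z, SZ))), add(SZ, SZ))))
  [11] S(S(S(add(add(Z, mul(Z, SZ)), add(SZ, SZ)))))
  [12] S(S(S(add(mul(Z, SZ), add(SZ, SZ)))))
  [13] S(S(S(add(Z, add(SZ, SZ)))))
  [14] S(S(S(add(SZ, SZ))))
  [15] S(S(S(S(add(Z, SZ)))))
  [16] S^5(Z)

Answer: normal form = S^5(Z)  (in 16 steps)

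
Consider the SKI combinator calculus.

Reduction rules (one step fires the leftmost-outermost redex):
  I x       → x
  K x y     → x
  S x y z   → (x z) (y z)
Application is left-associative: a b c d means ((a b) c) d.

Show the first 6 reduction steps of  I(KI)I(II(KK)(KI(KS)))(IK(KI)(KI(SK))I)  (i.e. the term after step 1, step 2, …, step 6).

  start: I(KI)I(II(KK)(KI(KS)))(IK(KI)(KI(SK))I)
  step 1: KII(II(KK)(KI(KS)))(IK(KI)(KI(SK))I)
  step 2: I(II(KK)(KI(KS)))(IK(KI)(KI(SK))I)
  step 3: II(KK)(KI(KS))(IK(KI)(KI(SK))I)
  step 4: I(KK)(KI(KS))(IK(KI)(KI(SK))I)
  step 5: KK(KI(KS))(IK(KI)(KI(SK))I)
  step 6: K(IK(KI)(KI(SK))I)

Answer: after 6 steps: K(IK(KI)(KI(SK))I)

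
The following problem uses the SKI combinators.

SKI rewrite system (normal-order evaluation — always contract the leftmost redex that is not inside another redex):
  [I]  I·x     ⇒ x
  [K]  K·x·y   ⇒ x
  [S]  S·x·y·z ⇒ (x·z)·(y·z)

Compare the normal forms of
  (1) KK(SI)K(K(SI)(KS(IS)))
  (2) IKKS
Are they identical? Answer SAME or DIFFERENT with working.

Term A:
  start: KK(SI)K(K(SI)(KS(IS)))
  →1  KK(K(SI)(KS(IS)))
  →2  K

Term B:
  start: IKKS
  →1  KKS
  →2  K

Answer: SAME — A ⇓ K, B ⇓ K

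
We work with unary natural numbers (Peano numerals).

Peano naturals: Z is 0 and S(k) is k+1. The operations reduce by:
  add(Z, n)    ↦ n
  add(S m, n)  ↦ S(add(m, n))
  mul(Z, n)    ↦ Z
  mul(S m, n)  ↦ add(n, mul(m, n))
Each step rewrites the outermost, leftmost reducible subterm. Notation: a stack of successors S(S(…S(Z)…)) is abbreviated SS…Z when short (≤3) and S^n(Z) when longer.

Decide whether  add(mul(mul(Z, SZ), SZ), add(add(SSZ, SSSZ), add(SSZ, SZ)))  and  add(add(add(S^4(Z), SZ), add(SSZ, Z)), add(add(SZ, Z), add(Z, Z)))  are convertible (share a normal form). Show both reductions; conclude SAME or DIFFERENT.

Answer: SAME — A ⇓ S^8(Z), B ⇓ S^8(Z)

Working:
Term A:
  start: add(mul(mul(Z, SZ), SZ), add(add(SSZ, SSSZ), add(SSZ, SZ)))
  step 1: add(mul(Z, SZ), add(add(SSZ, SSSZ), add(SSZ, SZ)))
  step 2: add(Z, add(add(SSZ, SSSZ), add(SSZ, SZ)))
  step 3: add(add(SSZ, SSSZ), add(SSZ, SZ))
  step 4: add(S(add(SZ, SSSZ)), add(SSZ, SZ))
  step 5: S(add(add(SZ, SSSZ), add(SSZ, SZ)))
  step 6: S(add(S(add(Z, SSSZ)), add(SSZ, SZ)))
  step 7: S(S(add(add(Z, SSSZ), add(SSZ, SZ))))
  step 8: S(S(add(SSSZ, add(SSZ, SZ))))
  step 9: S(S(S(add(SSZ, add(SSZ, SZ)))))
  step 10: S(S(S(S(add(SZ, add(SSZ, SZ))))))
  step 11: S(S(S(S(S(add(Z, add(SSZ, SZ)))))))
  step 12: S(S(S(S(S(add(SSZ, SZ))))))
  step 13: S(S(S(S(S(S(add(SZ, SZ)))))))
  step 14: S(S(S(S(S(S(S(add(Z, SZ))))))))
  step 15: S^8(Z)

Term B:
  start: add(add(add(S^4(Z), SZ), add(SSZ, Z)), add(add(SZ, Z), add(Z, Z)))
  step 1: add(add(S(add(SSSZ, SZ)), add(SSZ, Z)), add(add(SZ, Z), add(Z, Z)))
  step 2: add(S(add(add(SSSZ, SZ), add(SSZ, Z))), add(add(SZ, Z), add(Z, Z)))
  step 3: S(add(add(add(SSSZ, SZ), add(SSZ, Z)), add(add(SZ, Z), add(Z, Z))))
  step 4: S(add(add(S(add(SSZ, SZ)), add(SSZ, Z)), add(add(SZ, Z), add(Z, Z))))
  step 5: S(add(S(add(add(SSZ, SZ), add(SSZ, Z))), add(add(SZ, Z), add(Z, Z))))
  step 6: S(S(add(add(add(SSZ, SZ), add(SSZ, Z)), add(add(SZ, Z), add(Z, Z)))))
  step 7: S(S(add(add(S(add(SZ, SZ)), add(SSZ, Z)), add(add(SZ, Z), add(Z, Z)))))
  step 8: S(S(add(S(add(add(SZ, SZ), add(SSZ, Z))), add(add(SZ, Z), add(Z, Z)))))
  step 9: S(S(S(add(add(add(SZ, SZ), add(SSZ, Z)), add(add(SZ, Z), add(Z, Z))))))
  step 10: S(S(S(add(add(S(add(Z, SZ)), add(SSZ, Z)), add(add(SZ, Z), add(Z, Z))))))
  step 11: S(S(S(add(S(add(add(Z, SZ), add(SSZ, Z))), add(add(SZ, Z), add(Z, Z))))))
  step 12: S(S(S(S(add(add(add(Z, SZ), add(SSZ, Z)), add(add(SZ, Z), add(Z, Z)))))))
  step 13: S(S(S(S(add(add(SZ, add(SSZ, Z)), add(add(SZ, Z), add(Z, Z)))))))
  step 14: S(S(S(S(add(S(add(Z, add(SSZ, Z))), add(add(SZ, Z), add(Z, Z)))))))
  step 15: S(S(S(S(S(add(add(Z, add(SSZ, Z)), add(add(SZ, Z), add(Z, Z))))))))
  step 16: S(S(S(S(S(add(add(SSZ, Z), add(add(SZ, Z), add(Z, Z))))))))
  step 17: S(S(S(S(S(add(S(add(SZ, Z)), add(add(SZ, Z), add(Z, Z))))))))
  step 18: S(S(S(S(S(S(add(add(SZ, Z), add(add(SZ, Z), add(Z, Z)))))))))
  step 19: S(S(S(S(S(S(add(S(add(Z, Z)), add(add(SZ, Z), add(Z, Z)))))))))
  step 20: S(S(S(S(S(S(S(add(add(Z, Z), add(add(SZ, Z), add(Z, Z))))))))))
  step 21: S(S(S(S(S(S(S(add(Z, add(add(SZ, Z), add(Z, Z))))))))))
  step 22: S(S(S(S(S(S(S(add(add(SZ, Z), add(Z, Z)))))))))
  step 23: S(S(S(S(S(S(S(add(S(add(Z, Z)), add(Z, Z)))))))))
  step 24: S(S(S(S(S(S(S(S(add(add(Z, Z), add(Z, Z))))))))))
  step 25: S(S(S(S(S(S(S(S(add(Z, add(Z, Z))))))))))
  step 26: S(S(S(S(S(S(S(S(add(Z, Z)))))))))
  step 27: S^8(Z)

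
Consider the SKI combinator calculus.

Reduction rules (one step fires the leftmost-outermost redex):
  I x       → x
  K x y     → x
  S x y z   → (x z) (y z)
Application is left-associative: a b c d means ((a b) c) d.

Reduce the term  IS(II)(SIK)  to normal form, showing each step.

  start: IS(II)(SIK)
  →1  S(II)(SIK)
  →2  SI(SIK)

Answer: normal form = SI(SIK)  (in 2 steps)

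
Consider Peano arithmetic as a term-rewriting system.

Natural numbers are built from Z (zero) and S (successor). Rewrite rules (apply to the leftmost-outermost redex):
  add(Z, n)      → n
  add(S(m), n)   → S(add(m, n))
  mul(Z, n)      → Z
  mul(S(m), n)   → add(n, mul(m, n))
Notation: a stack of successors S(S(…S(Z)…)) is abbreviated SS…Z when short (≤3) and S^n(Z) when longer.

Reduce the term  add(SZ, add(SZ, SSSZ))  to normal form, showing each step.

Answer: normal form = S^5(Z)  (in 4 steps)

Reduction:
  start: add(SZ, add(SZ, SSSZ))
  [1] S(add(Z, add(SZ, SSSZ)))
  [2] S(add(SZ, SSSZ))
  [3] S(S(add(Z, SSSZ)))
  [4] S^5(Z)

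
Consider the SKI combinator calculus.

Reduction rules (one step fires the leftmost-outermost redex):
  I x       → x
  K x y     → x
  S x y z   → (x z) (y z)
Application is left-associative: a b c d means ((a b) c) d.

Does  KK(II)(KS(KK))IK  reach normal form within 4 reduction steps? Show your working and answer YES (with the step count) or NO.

Answer: YES — reaches normal form SK in 3 ≤ 4 steps

Working:
  start: KK(II)(KS(KK))IK
  step 1: K(KS(KK))IK
  step 2: KS(KK)K
  step 3: SK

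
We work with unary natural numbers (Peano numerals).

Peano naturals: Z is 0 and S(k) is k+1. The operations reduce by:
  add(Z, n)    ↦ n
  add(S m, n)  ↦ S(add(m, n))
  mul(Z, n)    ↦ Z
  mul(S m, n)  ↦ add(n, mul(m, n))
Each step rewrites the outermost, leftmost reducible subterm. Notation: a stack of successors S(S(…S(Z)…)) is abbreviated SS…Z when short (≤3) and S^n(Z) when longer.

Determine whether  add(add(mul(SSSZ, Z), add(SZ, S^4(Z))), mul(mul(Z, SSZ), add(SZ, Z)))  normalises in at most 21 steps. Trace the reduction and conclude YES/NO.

  start: add(add(mul(SSSZ, Z), add(SZ, S^4(Z))), mul(mul(Z, SSZ), add(SZ, Z)))
  [1] add(add(add(Z, mul(SSZ, Z)), add(SZ, S^4(Z))), mul(mul(Z, SSZ), add(SZ, Z)))
  [2] add(add(mul(SSZ, Z), add(SZ, S^4(Z))), mul(mul(Z, SSZ), add(SZ, Z)))
  [3] add(add(add(Z, mul(SZ, Z)), add(SZ, S^4(Z))), mul(mul(Z, SSZ), add(SZ, Z)))
  [4] add(add(mul(SZ, Z), add(SZ, S^4(Z))), mul(mul(Z, SSZ), add(SZ, Z)))
  [5] add(add(add(Z, mul(Z, Z)), add(SZ, S^4(Z))), mul(mul(Z, SSZ), add(SZ, Z)))
  [6] add(add(mul(Z, Z), add(SZ, S^4(Z))), mul(mul(Z, SSZ), add(SZ, Z)))
  [7] add(add(Z, add(SZ, S^4(Z))), mul(mul(Z, SSZ), add(SZ, Z)))
  [8] add(add(SZ, S^4(Z)), mul(mul(Z, SSZ), add(SZ, Z)))
  [9] add(S(add(Z, S^4(Z))), mul(mul(Z, SSZ), add(SZ, Z)))
  [10] S(add(add(Z, S^4(Z)), mul(mul(Z, SSZ), add(SZ, Z))))
  [11] S(add(S^4(Z), mul(mul(Z, SSZ), add(SZ, Z))))
  [12] S(S(add(SSSZ, mul(mul(Z, SSZ), add(SZ, Z)))))
  [13] S(S(S(add(SSZ, mul(mul(Z, SSZ), add(SZ, Z))))))
  [14] S(S(S(S(add(SZ, mul(mul(Z, SSZ), add(SZ, Z)))))))
  [15] S(S(S(S(S(add(Z, mul(mul(Z, SSZ), add(SZ, Z))))))))
  [16] S(S(S(S(S(mul(mul(Z, SSZ), add(SZ, Z)))))))
  [17] S(S(S(S(S(mul(Z, add(SZ, Z)))))))
  [18] S^5(Z)

Answer: YES — reaches normal form S^5(Z) in 18 ≤ 21 steps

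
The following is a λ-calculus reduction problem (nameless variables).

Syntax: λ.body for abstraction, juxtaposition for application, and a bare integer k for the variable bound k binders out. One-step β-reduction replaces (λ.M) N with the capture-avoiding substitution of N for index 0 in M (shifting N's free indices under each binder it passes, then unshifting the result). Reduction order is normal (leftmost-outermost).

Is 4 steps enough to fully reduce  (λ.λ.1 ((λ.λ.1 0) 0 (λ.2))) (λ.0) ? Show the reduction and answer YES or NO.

Answer: YES — reaches normal form λ.0 (λ.λ.0) in 4 ≤ 4 steps

Derivation:
  start: (λ.λ.1 ((λ.λ.1 0) 0 (λ.2))) (λ.0)
  [1] λ.(λ.0) ((λ.λ.1 0) 0 (λ.λ.0))
  [2] λ.(λ.λ.1 0) 0 (λ.λ.0)
  [3] λ.(λ.1 0) (λ.λ.0)
  [4] λ.0 (λ.λ.0)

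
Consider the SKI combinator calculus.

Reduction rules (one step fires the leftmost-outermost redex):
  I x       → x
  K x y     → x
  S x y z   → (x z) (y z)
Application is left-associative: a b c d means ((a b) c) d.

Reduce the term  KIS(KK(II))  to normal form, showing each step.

Answer: normal form = K  (in 3 steps)

Reduction:
  start: KIS(KK(II))
  [1] I(KK(II))
  [2] KK(II)
  [3] K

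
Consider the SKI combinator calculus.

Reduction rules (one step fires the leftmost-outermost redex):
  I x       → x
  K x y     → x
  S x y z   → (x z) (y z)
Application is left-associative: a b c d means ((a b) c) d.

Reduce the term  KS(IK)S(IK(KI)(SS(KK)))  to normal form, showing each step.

  start: KS(IK)S(IK(KI)(SS(KK)))
  →1  SS(IK(KI)(SS(KK)))
  →2  SS(K(KI)(SS(KK)))
  →3  SS(KI)

Answer: normal form = SS(KI)  (in 3 steps)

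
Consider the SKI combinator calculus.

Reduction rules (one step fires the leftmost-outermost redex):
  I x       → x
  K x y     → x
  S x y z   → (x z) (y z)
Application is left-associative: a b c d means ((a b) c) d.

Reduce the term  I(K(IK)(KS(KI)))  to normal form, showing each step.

Answer: normal form = K  (in 3 steps)

Working:
  start: I(K(IK)(KS(KI)))
  step 1: K(IK)(KS(KI))
  step 2: IK
  step 3: K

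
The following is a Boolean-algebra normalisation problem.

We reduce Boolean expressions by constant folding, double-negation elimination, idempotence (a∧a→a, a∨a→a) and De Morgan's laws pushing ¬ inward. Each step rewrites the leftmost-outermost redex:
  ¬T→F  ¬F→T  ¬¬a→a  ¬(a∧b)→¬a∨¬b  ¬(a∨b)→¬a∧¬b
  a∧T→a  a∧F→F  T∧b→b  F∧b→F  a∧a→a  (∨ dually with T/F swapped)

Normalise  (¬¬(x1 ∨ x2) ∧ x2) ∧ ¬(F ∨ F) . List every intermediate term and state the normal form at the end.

Answer: normal form = (x1 ∨ x2) ∧ x2  (in 5 steps)

Reduction:
  start: (¬¬(x1 ∨ x2) ∧ x2) ∧ ¬(F ∨ F)
  [1] ((x1 ∨ x2) ∧ x2) ∧ ¬(F ∨ F)
  [2] ((x1 ∨ x2) ∧ x2) ∧ (¬F ∧ ¬F)
  [3] ((x1 ∨ x2) ∧ x2) ∧ ¬F
  [4] ((x1 ∨ x2) ∧ x2) ∧ T
  [5] (x1 ∨ x2) ∧ x2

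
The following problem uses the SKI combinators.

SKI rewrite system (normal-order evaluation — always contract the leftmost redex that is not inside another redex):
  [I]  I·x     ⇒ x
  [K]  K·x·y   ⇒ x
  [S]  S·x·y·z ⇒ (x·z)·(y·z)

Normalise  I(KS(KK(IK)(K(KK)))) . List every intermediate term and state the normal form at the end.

  start: I(KS(KK(IK)(K(KK))))
  [1] KS(KK(IK)(K(KK)))
  [2] S

Answer: normal form = S  (in 2 steps)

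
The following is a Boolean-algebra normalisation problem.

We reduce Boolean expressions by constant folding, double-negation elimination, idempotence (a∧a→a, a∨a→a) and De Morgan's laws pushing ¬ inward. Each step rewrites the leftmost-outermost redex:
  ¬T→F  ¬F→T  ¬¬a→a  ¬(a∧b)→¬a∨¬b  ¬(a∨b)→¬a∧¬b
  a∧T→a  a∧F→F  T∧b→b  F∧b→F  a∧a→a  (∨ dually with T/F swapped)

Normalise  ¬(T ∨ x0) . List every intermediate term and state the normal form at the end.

  start: ¬(T ∨ x0)
  step 1: ¬T ∧ ¬x0
  step 2: F ∧ ¬x0
  step 3: F

Answer: normal form = F  (in 3 steps)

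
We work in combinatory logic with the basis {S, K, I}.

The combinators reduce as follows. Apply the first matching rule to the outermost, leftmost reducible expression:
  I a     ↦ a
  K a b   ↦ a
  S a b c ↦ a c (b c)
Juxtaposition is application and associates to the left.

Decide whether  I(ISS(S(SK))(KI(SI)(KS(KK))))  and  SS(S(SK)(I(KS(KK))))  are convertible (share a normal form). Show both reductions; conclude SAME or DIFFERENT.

Answer: SAME — A ⇓ SS(S(SK)S), B ⇓ SS(S(SK)S)

Working:
Term A:
  start: I(ISS(S(SK))(KI(SI)(KS(KK))))
  step 1: ISS(S(SK))(KI(SI)(KS(KK)))
  step 2: SS(S(SK))(KI(SI)(KS(KK)))
  step 3: S(KI(SI)(KS(KK)))(S(SK)(KI(SI)(KS(KK))))
  step 4: S(I(KS(KK)))(S(SK)(KI(SI)(KS(KK))))
  step 5: S(KS(KK))(S(SK)(KI(SI)(KS(KK))))
  step 6: SS(S(SK)(KI(SI)(KS(KK))))
  step 7: SS(S(SK)(I(KS(KK))))
  step 8: SS(S(SK)(KS(KK)))
  step 9: SS(S(SK)S)

Term B:
  start: SS(S(SK)(I(KS(KK))))
  step 1: SS(S(SK)(KS(KK)))
  step 2: SS(S(SK)S)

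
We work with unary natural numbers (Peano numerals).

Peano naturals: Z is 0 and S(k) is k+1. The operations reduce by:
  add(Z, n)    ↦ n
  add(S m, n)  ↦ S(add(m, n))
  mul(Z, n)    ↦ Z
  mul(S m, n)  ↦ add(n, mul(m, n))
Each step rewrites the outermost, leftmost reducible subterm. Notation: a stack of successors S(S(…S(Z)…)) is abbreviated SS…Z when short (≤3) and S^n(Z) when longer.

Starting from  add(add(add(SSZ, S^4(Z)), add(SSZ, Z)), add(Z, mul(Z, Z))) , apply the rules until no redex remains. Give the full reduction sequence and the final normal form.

  start: add(add(add(SSZ, S^4(Z)), add(SSZ, Z)), add(Z, mul(Z, Z)))
  step 1: add(add(S(add(SZ, S^4(Z))), add(SSZ, Z)), add(Z, mul(Z, Z)))
  step 2: add(S(add(add(SZ, S^4(Z)), add(SSZ, Z))), add(Z, mul(Z, Z)))
  step 3: S(add(add(add(SZ, S^4(Z)), add(SSZ, Z)), add(Z, mul(Z, Z))))
  step 4: S(add(add(S(add(Z, S^4(Z))), add(SSZ, Z)), add(Z, mul(Z, Z))))
  step 5: S(add(S(add(add(Z, S^4(Z)), add(SSZ, Z))), add(Z, mul(Z, Z))))
  step 6: S(S(add(add(add(Z, S^4(Z)), add(SSZ, Z)), add(Z, mul(Z, Z)))))
  step 7: S(S(add(add(S^4(Z), add(SSZ, Z)), add(Z, mul(Z, Z)))))
  step 8: S(S(add(S(add(SSSZ, add(SSZ, Z))), add(Z, mul(Z, Z)))))
  step 9: S(S(S(add(add(SSSZ, add(SSZ, Z)), add(Z, mul(Z, Z))))))
  step 10: S(S(S(add(S(add(SSZ, add(SSZ, Z))), add(Z, mul(Z, Z))))))
  step 11: S(S(S(S(add(add(SSZ, add(SSZ, Z)), add(Z, mul(Z, Z)))))))
  step 12: S(S(S(S(add(S(add(SZ, add(SSZ, Z))), add(Z, mul(Z, Z)))))))
  step 13: S(S(S(S(S(add(add(SZ, add(SSZ, Z)), add(Z, mul(Z, Z))))))))
  step 14: S(S(S(S(S(add(S(add(Z, add(SSZ, Z))), add(Z, mul(Z, Z))))))))
  step 15: S(S(S(S(S(S(add(add(Z, add(SSZ, Z)), add(Z, mul(Z, Z)))))))))
  step 16: S(S(S(S(S(S(add(add(SSZ, Z), add(Z, mul(Z, Z)))))))))
  step 17: S(S(S(S(S(S(add(S(add(SZ, Z)), add(Z, mul(Z, Z)))))))))
  step 18: S(S(S(S(S(S(S(add(add(SZ, Z), add(Z, mul(Z, Z))))))))))
  step 19: S(S(S(S(S(S(S(add(S(add(Z, Z)), add(Z, mul(Z, Z))))))))))
  step 20: S(S(S(S(S(S(S(S(add(add(Z, Z), add(Z, mul(Z, Z)))))))))))
  step 21: S(S(S(S(S(S(S(S(add(Z, add(Z, mul(Z, Z)))))))))))
  step 22: S(S(S(S(S(S(S(S(add(Z, mul(Z, Z))))))))))
  step 23: S(S(S(S(S(S(S(S(mul(Z, Z)))))))))
  step 24: S^8(Z)

Answer: normal form = S^8(Z)  (in 24 steps)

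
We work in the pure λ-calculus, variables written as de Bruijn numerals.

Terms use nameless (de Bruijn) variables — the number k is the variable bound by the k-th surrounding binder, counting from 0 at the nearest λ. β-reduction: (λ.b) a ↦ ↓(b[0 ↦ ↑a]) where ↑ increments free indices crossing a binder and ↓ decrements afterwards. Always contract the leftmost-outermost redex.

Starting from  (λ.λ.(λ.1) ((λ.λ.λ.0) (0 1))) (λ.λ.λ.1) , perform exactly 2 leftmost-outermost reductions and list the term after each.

Answer: after 2 steps: λ.0

Working:
  start: (λ.λ.(λ.1) ((λ.λ.λ.0) (0 1))) (λ.λ.λ.1)
  →1  λ.(λ.1) ((λ.λ.λ.0) (0 (λ.λ.λ.1)))
  →2  λ.0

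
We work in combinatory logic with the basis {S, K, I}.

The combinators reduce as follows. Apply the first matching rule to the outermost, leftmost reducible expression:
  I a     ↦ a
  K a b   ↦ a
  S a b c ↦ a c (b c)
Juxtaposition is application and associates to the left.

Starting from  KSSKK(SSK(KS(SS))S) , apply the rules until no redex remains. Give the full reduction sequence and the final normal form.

  start: KSSKK(SSK(KS(SS))S)
  step 1: SKK(SSK(KS(SS))S)
  step 2: K(SSK(KS(SS))S)(K(SSK(KS(SS))S))
  step 3: SSK(KS(SS))S
  step 4: S(KS(SS))(K(KS(SS)))S
  step 5: KS(SS)S(K(KS(SS))S)
  step 6: SS(K(KS(SS))S)
  step 7: SS(KS(SS))
  step 8: SSS

Answer: normal form = SSS  (in 8 steps)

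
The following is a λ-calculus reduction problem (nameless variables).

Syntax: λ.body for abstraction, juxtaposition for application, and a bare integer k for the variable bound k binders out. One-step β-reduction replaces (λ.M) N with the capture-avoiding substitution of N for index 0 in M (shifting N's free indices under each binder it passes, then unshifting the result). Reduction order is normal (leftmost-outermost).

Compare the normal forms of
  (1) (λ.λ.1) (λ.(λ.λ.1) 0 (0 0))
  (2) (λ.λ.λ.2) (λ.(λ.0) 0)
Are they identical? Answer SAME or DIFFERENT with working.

Term A:
  start: (λ.λ.1) (λ.(λ.λ.1) 0 (0 0))
  [1] λ.λ.(λ.λ.1) 0 (0 0)
  [2] λ.λ.(λ.1) (0 0)
  [3] λ.λ.0

Term B:
  start: (λ.λ.λ.2) (λ.(λ.0) 0)
  [1] λ.λ.λ.(λ.0) 0
  [2] λ.λ.λ.0

Answer: DIFFERENT — A ⇓ λ.λ.0, B ⇓ λ.λ.λ.0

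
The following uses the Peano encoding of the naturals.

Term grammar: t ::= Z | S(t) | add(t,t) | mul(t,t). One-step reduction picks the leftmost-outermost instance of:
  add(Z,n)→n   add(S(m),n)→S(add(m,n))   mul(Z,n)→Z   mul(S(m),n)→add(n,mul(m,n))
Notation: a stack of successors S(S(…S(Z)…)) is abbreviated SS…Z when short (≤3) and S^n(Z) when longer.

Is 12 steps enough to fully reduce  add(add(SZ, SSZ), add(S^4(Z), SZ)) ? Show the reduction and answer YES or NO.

  start: add(add(SZ, SSZ), add(S^4(Z), SZ))
  [1] add(S(add(Z, SSZ)), add(S^4(Z), SZ))
  [2] S(add(add(Z, SSZ), add(S^4(Z), SZ)))
  [3] S(add(SSZ, add(S^4(Z), SZ)))
  [4] S(S(add(SZ, add(S^4(Z), SZ))))
  [5] S(S(S(add(Z, add(S^4(Z), SZ)))))
  [6] S(S(S(add(S^4(Z), SZ))))
  [7] S(S(S(S(add(SSSZ, SZ)))))
  [8] S(S(S(S(S(add(SSZ, SZ))))))
  [9] S(S(S(S(S(S(add(SZ, SZ)))))))
  [10] S(S(S(S(S(S(S(add(Z, SZ))))))))
  [11] S^8(Z)

Answer: YES — reaches normal form S^8(Z) in 11 ≤ 12 steps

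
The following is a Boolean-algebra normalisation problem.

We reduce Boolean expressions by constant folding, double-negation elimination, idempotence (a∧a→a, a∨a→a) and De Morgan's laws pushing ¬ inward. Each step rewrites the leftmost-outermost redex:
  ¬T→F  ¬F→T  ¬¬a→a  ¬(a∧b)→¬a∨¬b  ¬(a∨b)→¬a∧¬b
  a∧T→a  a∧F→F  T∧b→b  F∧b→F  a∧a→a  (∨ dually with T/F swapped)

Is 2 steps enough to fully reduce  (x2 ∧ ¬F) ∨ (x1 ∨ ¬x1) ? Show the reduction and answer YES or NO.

Answer: YES — reaches normal form x2 ∨ (x1 ∨ ¬x1) in 2 ≤ 2 steps

Derivation:
  start: (x2 ∧ ¬F) ∨ (x1 ∨ ¬x1)
  →1  (x2 ∧ T) ∨ (x1 ∨ ¬x1)
  →2  x2 ∨ (x1 ∨ ¬x1)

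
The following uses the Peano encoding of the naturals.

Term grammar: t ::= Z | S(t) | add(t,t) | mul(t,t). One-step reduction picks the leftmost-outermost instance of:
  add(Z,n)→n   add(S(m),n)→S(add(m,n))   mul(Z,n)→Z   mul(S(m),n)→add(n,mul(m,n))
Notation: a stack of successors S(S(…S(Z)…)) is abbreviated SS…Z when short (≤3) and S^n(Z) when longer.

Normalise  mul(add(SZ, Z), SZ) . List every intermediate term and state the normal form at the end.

  start: mul(add(SZ, Z), SZ)
  →1  mul(S(add(Z, Z)), SZ)
  →2  add(SZ, mul(add(Z, Z), SZ))
  →3  S(add(Z, mul(add(Z, Z), SZ)))
  →4  S(mul(add(Z, Z), SZ))
  →5  S(mul(Z, SZ))
  →6  SZ

Answer: normal form = SZ  (in 6 steps)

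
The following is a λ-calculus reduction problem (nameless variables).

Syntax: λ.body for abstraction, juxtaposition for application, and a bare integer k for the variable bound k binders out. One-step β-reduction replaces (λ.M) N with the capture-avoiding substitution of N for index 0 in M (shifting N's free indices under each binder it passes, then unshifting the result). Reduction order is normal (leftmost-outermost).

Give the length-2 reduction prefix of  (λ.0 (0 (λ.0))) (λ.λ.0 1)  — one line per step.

Answer: after 2 steps: λ.0 ((λ.λ.0 1) (λ.0))

Reduction:
  start: (λ.0 (0 (λ.0))) (λ.λ.0 1)
  [1] (λ.λ.0 1) ((λ.λ.0 1) (λ.0))
  [2] λ.0 ((λ.λ.0 1) (λ.0))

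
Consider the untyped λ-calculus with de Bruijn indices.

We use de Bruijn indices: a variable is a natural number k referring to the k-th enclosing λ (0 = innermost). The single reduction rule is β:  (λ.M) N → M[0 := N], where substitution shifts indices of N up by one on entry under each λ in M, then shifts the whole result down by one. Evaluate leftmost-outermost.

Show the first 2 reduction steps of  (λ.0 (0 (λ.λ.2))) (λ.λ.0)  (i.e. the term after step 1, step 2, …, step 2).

Answer: after 2 steps: λ.0

Working:
  start: (λ.0 (0 (λ.λ.2))) (λ.λ.0)
  [1] (λ.λ.0) ((λ.λ.0) (λ.λ.λ.λ.0))
  [2] λ.0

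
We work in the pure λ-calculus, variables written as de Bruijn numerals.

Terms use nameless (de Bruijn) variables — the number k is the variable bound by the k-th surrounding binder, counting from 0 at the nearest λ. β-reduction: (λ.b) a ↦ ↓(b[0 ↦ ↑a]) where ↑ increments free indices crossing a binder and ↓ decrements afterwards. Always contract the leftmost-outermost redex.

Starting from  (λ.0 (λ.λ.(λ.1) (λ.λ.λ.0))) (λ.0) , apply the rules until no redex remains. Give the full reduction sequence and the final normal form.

  start: (λ.0 (λ.λ.(λ.1) (λ.λ.λ.0))) (λ.0)
  →1  (λ.0) (λ.λ.(λ.1) (λ.λ.λ.0))
  →2  λ.λ.(λ.1) (λ.λ.λ.0)
  →3  λ.λ.0

Answer: normal form = λ.λ.0  (in 3 steps)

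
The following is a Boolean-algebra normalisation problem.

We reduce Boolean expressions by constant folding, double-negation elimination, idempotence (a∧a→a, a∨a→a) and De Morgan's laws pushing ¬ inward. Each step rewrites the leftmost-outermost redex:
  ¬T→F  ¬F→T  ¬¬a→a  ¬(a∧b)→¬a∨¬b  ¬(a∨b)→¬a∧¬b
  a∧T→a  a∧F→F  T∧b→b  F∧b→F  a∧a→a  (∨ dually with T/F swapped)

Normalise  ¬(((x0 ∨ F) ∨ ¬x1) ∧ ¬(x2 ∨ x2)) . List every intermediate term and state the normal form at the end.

  start: ¬(((x0 ∨ F) ∨ ¬x1) ∧ ¬(x2 ∨ x2))
  step 1: ¬((x0 ∨ F) ∨ ¬x1) ∨ ¬¬(x2 ∨ x2)
  step 2: (¬(x0 ∨ F) ∧ ¬¬x1) ∨ ¬¬(x2 ∨ x2)
  step 3: ((¬x0 ∧ ¬F) ∧ ¬¬x1) ∨ ¬¬(x2 ∨ x2)
  step 4: ((¬x0 ∧ T) ∧ ¬¬x1) ∨ ¬¬(x2 ∨ x2)
  step 5: (¬x0 ∧ ¬¬x1) ∨ ¬¬(x2 ∨ x2)
  step 6: (¬x0 ∧ x1) ∨ ¬¬(x2 ∨ x2)
  step 7: (¬x0 ∧ x1) ∨ (x2 ∨ x2)
  step 8: (¬x0 ∧ x1) ∨ x2

Answer: normal form = (¬x0 ∧ x1) ∨ x2  (in 8 steps)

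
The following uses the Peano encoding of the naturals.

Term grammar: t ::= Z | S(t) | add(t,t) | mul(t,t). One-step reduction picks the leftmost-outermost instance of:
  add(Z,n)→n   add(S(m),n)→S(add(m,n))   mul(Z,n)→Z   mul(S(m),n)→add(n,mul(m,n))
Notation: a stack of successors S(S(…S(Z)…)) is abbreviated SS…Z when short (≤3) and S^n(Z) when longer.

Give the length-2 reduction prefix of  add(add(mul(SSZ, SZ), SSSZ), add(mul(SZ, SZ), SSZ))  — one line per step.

  start: add(add(mul(SSZ, SZ), SSSZ), add(mul(SZ, SZ), SSZ))
  step 1: add(add(add(SZ, mul(SZ, SZ)), SSSZ), add(mul(SZ, SZ), SSZ))
  step 2: add(add(S(add(Z, mul(SZ, SZ))), SSSZ), add(mul(SZ, SZ), SSZ))

Answer: after 2 steps: add(add(S(add(Z, mul(SZ, SZ))), SSSZ), add(mul(SZ, SZ), SSZ))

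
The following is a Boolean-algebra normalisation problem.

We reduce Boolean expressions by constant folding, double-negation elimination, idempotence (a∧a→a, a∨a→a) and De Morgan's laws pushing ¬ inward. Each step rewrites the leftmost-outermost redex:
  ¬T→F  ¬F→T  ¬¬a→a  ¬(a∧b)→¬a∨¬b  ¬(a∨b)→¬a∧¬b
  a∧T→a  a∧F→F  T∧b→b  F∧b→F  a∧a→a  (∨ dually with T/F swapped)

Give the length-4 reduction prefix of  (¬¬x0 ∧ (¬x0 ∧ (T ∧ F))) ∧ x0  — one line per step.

Answer: after 4 steps: F ∧ x0

Working:
  start: (¬¬x0 ∧ (¬x0 ∧ (T ∧ F))) ∧ x0
  →1  (x0 ∧ (¬x0 ∧ (T ∧ F))) ∧ x0
  →2  (x0 ∧ (¬x0 ∧ F)) ∧ x0
  →3  (x0 ∧ F) ∧ x0
  →4  F ∧ x0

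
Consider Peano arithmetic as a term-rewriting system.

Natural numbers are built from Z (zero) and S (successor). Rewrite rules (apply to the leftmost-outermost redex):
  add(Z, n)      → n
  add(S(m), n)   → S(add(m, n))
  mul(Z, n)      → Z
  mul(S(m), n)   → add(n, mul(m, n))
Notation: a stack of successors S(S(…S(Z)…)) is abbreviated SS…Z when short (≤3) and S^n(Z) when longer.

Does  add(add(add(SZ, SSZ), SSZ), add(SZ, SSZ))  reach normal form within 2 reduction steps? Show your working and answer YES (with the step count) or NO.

  start: add(add(add(SZ, SSZ), SSZ), add(SZ, SSZ))
  step 1: add(add(S(add(Z, SSZ)), SSZ), add(SZ, SSZ))
  step 2: add(S(add(add(Z, SSZ), SSZ)), add(SZ, SSZ))

Answer: NO — after 2 steps the term is add(S(add(add(Z, SSZ), SSZ)), add(SZ, SSZ)), not yet normal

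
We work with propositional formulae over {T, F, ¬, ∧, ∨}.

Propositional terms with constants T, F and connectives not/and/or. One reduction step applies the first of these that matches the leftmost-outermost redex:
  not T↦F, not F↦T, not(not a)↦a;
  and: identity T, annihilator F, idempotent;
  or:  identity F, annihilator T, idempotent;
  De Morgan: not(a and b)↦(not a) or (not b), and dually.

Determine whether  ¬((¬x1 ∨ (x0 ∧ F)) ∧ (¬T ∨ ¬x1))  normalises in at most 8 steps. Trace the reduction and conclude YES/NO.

Answer: NO — after 8 steps the term is x1 ∨ (¬¬T ∧ ¬¬x1), not yet normal

Working:
  start: ¬((¬x1 ∨ (x0 ∧ F)) ∧ (¬T ∨ ¬x1))
  [1] ¬(¬x1 ∨ (x0 ∧ F)) ∨ ¬(¬T ∨ ¬x1)
  [2] (¬¬x1 ∧ ¬(x0 ∧ F)) ∨ ¬(¬T ∨ ¬x1)
  [3] (x1 ∧ ¬(x0 ∧ F)) ∨ ¬(¬T ∨ ¬x1)
  [4] (x1 ∧ (¬x0 ∨ ¬F)) ∨ ¬(¬T ∨ ¬x1)
  [5] (x1 ∧ (¬x0 ∨ T)) ∨ ¬(¬T ∨ ¬x1)
  [6] (x1 ∧ T) ∨ ¬(¬T ∨ ¬x1)
  [7] x1 ∨ ¬(¬T ∨ ¬x1)
  [8] x1 ∨ (¬¬T ∧ ¬¬x1)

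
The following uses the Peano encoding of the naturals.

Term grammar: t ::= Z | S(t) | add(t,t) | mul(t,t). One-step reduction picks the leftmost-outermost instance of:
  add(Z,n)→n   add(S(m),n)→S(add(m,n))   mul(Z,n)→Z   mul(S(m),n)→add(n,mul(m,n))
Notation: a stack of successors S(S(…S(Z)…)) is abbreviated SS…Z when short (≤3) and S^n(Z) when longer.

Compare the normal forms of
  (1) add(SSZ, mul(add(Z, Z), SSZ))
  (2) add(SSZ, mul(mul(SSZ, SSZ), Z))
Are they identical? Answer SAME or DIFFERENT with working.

Answer: SAME — A ⇓ SSZ, B ⇓ SSZ

Derivation:
Term A:
  start: add(SSZ, mul(add(Z, Z), SSZ))
  step 1: S(add(SZ, mul(add(Z, Z), SSZ)))
  step 2: S(S(add(Z, mul(add(Z, Z), SSZ))))
  step 3: S(S(mul(add(Z, Z), SSZ)))
  step 4: S(S(mul(Z, SSZ)))
  step 5: SSZ

Term B:
  start: add(SSZ, mul(mul(SSZ, SSZ), Z))
  step 1: S(add(SZ, mul(mul(SSZ, SSZ), Z)))
  step 2: S(S(add(Z, mul(mul(SSZ, SSZ), Z))))
  step 3: S(S(mul(mul(SSZ, SSZ), Z)))
  step 4: S(S(mul(add(SSZ, mul(SZ, SSZ)), Z)))
  step 5: S(S(mul(S(add(SZ, mul(SZ, SSZ))), Z)))
  step 6: S(S(add(Z, mul(add(SZ, mul(SZ, SSZ)), Z))))
  step 7: S(S(mul(add(SZ, mul(SZ, SSZ)), Z)))
  step 8: S(S(mul(S(add(Z, mul(SZ, SSZ))), Z)))
  step 9: S(S(add(Z, mul(add(Z, mul(SZ, SSZ)), Z))))
  step 10: S(S(mul(add(Z, mul(SZ, SSZ)), Z)))
  step 11: S(S(mul(mul(SZ, SSZ), Z)))
  step 12: S(S(mul(add(SSZ, mul(Z, SSZ)), Z)))
  step 13: S(S(mul(S(add(SZ, mul(Z, SSZ))), Z)))
  step 14: S(S(add(Z, mul(add(SZ, mul(Z, SSZ)), Z))))
  step 15: S(S(mul(add(SZ, mul(Z, SSZ)), Z)))
  step 16: S(S(mul(S(add(Z, mul(Z, SSZ))), Z)))
  step 17: S(S(add(Z, mul(add(Z, mul(Z, SSZ)), Z))))
  step 18: S(S(mul(add(Z, mul(Z, SSZ)), Z)))
  step 19: S(S(mul(mul(Z, SSZ), Z)))
  step 20: S(S(mul(Z, Z)))
  step 21: SSZ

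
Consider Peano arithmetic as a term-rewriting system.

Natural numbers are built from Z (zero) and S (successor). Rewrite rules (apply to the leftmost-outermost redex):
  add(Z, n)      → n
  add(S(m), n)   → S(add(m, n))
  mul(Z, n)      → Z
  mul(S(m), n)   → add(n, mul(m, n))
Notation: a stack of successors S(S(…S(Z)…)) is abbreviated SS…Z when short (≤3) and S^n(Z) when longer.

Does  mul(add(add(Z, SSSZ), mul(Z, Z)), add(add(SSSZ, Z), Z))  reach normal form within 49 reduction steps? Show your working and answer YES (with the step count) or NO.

  start: mul(add(add(Z, SSSZ), mul(Z, Z)), add(add(SSSZ, Z), Z))
  →1  mul(add(SSSZ, mul(Z, Z)), add(add(SSSZ, Z), Z))
  →2  mul(S(add(SSZ, mul(Z, Z))), add(add(SSSZ, Z), Z))
  →3  add(add(add(SSSZ, Z), Z), mul(add(SSZ, mul(Z, Z)), add(add(SSSZ, Z), Z)))
  →4  add(add(S(add(SSZ, Z)), Z), mul(add(SSZ, mul(Z, Z)), add(add(SSSZ, Z), Z)))
  →5  add(S(add(add(SSZ, Z), Z)), mul(add(SSZ, mul(Z, Z)), add(add(SSSZ, Z), Z)))
  →6  S(add(add(add(SSZ, Z), Z), mul(add(SSZ, mul(Z, Z)), add(add(SSSZ, Z), Z))))
  →7  S(add(add(S(add(SZ, Z)), Z), mul(add(SSZ, mul(Z, Z)), add(add(SSSZ, Z), Z))))
  →8  S(add(S(add(add(SZ, Z), Z)), mul(add(SSZ, mul(Z, Z)), add(add(SSSZ, Z), Z))))
  →9  S(S(add(add(add(SZ, Z), Z), mul(add(SSZ, mul(Z, Z)), add(add(SSSZ, Z), Z)))))
  →10  S(S(add(add(S(add(Z, Z)), Z), mul(add(SSZ, mul(Z, Z)), add(add(SSSZ, Z), Z)))))
  →11  S(S(add(S(add(add(Z, Z), Z)), mul(add(SSZ, mul(Z, Z)), add(add(SSSZ, Z), Z)))))
  →12  S(S(S(add(add(add(Z, Z), Z), mul(add(SSZ, mul(Z, Z)), add(add(SSSZ, Z), Z))))))
  →13  S(S(S(add(add(Z, Z), mul(add(SSZ, mul(Z, Z)), add(add(SSSZ, Z), Z))))))
  →14  S(S(S(add(Z, mul(add(SSZ, mul(Z, Z)), add(add(SSSZ, Z), Z))))))
  →15  S(S(S(mul(add(SSZ, mul(Z, Z)), add(add(SSSZ, Z), Z)))))
  →16  S(S(S(mul(S(add(SZ, mul(Z, Z))), add(add(SSSZ, Z), Z)))))
  →17  S(S(S(add(add(add(SSSZ, Z), Z), mul(add(SZ, mul(Z, Z)), add(add(SSSZ, Z), Z))))))
  →18  S(S(S(add(add(S(add(SSZ, Z)), Z), mul(add(SZ, mul(Z, Z)), add(add(SSSZ, Z), Z))))))
  →19  S(S(S(add(S(add(add(SSZ, Z), Z)), mul(add(SZ, mul(Z, Z)), add(add(SSSZ, Z), Z))))))
  →20  S(S(S(S(add(add(add(SSZ, Z), Z), mul(add(SZ, mul(Z, Z)), add(add(SSSZ, Z), Z)))))))
  →21  S(S(S(S(add(add(S(add(SZ, Z)), Z), mul(add(SZ, mul(Z, Z)), add(add(SSSZ, Z), Z)))))))
  →22  S(S(S(S(add(S(add(add(SZ, Z), Z)), mul(add(SZ, mul(Z, Z)), add(add(SSSZ, Z), Z)))))))
  →23  S(S(S(S(S(add(add(add(SZ, Z), Z), mul(add(SZ, mul(Z, Z)), add(add(SSSZ, Z), Z))))))))
  →24  S(S(S(S(S(add(add(S(add(Z, Z)), Z), mul(add(SZ, mul(Z, Z)), add(add(SSSZ, Z), Z))))))))
  →25  S(S(S(S(S(add(S(add(add(Z, Z), Z)), mul(add(SZ, mul(Z, Z)), add(add(SSSZ, Z), Z))))))))
  →26  S(S(S(S(S(S(add(add(add(Z, Z), Z), mul(add(SZ, mul(Z, Z)), add(add(SSSZ, Z), Z)))))))))
  →27  S(S(S(S(S(S(add(add(Z, Z), mul(add(SZ, mul(Z, Z)), add(add(SSSZ, Z), Z)))))))))
  →28  S(S(S(S(S(S(add(Z, mul(add(SZ, mul(Z, Z)), add(add(SSSZ, Z), Z)))))))))
  →29  S(S(S(S(S(S(mul(add(SZ, mul(Z, Z)), add(add(SSSZ, Z), Z))))))))
  →30  S(S(S(S(S(S(mul(S(add(Z, mul(Z, Z))), add(add(SSSZ, Z), Z))))))))
  →31  S(S(S(S(S(S(add(add(add(SSSZ, Z), Z), mul(add(Z, mul(Z, Z)), add(add(SSSZ, Z), Z)))))))))
  →32  S(S(S(S(S(S(add(add(S(add(SSZ, Z)), Z), mul(add(Z, mul(Z, Z)), add(add(SSSZ, Z), Z)))))))))
  →33  S(S(S(S(S(S(add(S(add(add(SSZ, Z), Z)), mul(add(Z, mul(Z, Z)), add(add(SSSZ, Z), Z)))))))))
  →34  S(S(S(S(S(S(S(add(add(add(SSZ, Z), Z), mul(add(Z, mul(Z, Z)), add(add(SSSZ, Z), Z))))))))))
  →35  S(S(S(S(S(S(S(add(add(S(add(SZ, Z)), Z), mul(add(Z, mul(Z, Z)), add(add(SSSZ, Z), Z))))))))))
  →36  S(S(S(S(S(S(S(add(S(add(add(SZ, Z), Z)), mul(add(Z, mul(Z, Z)), add(add(SSSZ, Z), Z))))))))))
  →37  S(S(S(S(S(S(S(S(add(add(add(SZ, Z), Z), mul(add(Z, mul(Z, Z)), add(add(SSSZ, Z), Z)))))))))))
  →38  S(S(S(S(S(S(S(S(add(add(S(add(Z, Z)), Z), mul(add(Z, mul(Z, Z)), add(add(SSSZ, Z), Z)))))))))))
  →39  S(S(S(S(S(S(S(S(add(S(add(add(Z, Z), Z)), mul(add(Z, mul(Z, Z)), add(add(SSSZ, Z), Z)))))))))))
  →40  S(S(S(S(S(S(S(S(S(add(add(add(Z, Z), Z), mul(add(Z, mul(Z, Z)), add(add(SSSZ, Z), Z))))))))))))
  →41  S(S(S(S(S(S(S(S(S(add(add(Z, Z), mul(add(Z, mul(Z, Z)), add(add(SSSZ, Z), Z))))))))))))
  →42  S(S(S(S(S(S(S(S(S(add(Z, mul(add(Z, mul(Z, Z)), add(add(SSSZ, Z), Z))))))))))))
  →43  S(S(S(S(S(S(S(S(S(mul(add(Z, mul(Z, Z)), add(add(SSSZ, Z), Z)))))))))))
  →44  S(S(S(S(S(S(S(S(S(mul(mul(Z, Z), add(add(SSSZ, Z), Z)))))))))))
  →45  S(S(S(S(S(S(S(S(S(mul(Z, add(add(SSSZ, Z), Z)))))))))))
  →46  S^9(Z)

Answer: YES — reaches normal form S^9(Z) in 46 ≤ 49 steps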